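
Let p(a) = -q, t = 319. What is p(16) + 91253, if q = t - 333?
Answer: 91267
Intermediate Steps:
q = -14 (q = 319 - 333 = -14)
p(a) = 14 (p(a) = -1*(-14) = 14)
p(16) + 91253 = 14 + 91253 = 91267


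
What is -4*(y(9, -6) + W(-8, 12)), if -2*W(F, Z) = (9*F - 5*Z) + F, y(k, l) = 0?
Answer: -280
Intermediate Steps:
W(F, Z) = -5*F + 5*Z/2 (W(F, Z) = -((9*F - 5*Z) + F)/2 = -((-5*Z + 9*F) + F)/2 = -(-5*Z + 10*F)/2 = -5*F + 5*Z/2)
-4*(y(9, -6) + W(-8, 12)) = -4*(0 + (-5*(-8) + (5/2)*12)) = -4*(0 + (40 + 30)) = -4*(0 + 70) = -4*70 = -280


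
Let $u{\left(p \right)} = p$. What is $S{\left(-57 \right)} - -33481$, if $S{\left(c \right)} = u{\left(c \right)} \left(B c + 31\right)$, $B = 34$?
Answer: $142180$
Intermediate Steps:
$S{\left(c \right)} = c \left(31 + 34 c\right)$ ($S{\left(c \right)} = c \left(34 c + 31\right) = c \left(31 + 34 c\right)$)
$S{\left(-57 \right)} - -33481 = - 57 \left(31 + 34 \left(-57\right)\right) - -33481 = - 57 \left(31 - 1938\right) + 33481 = \left(-57\right) \left(-1907\right) + 33481 = 108699 + 33481 = 142180$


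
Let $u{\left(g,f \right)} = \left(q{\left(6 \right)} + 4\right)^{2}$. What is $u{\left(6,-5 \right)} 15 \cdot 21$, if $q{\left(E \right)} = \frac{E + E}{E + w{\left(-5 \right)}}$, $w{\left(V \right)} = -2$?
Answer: $15435$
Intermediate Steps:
$q{\left(E \right)} = \frac{2 E}{-2 + E}$ ($q{\left(E \right)} = \frac{E + E}{E - 2} = \frac{2 E}{-2 + E}$)
$u{\left(g,f \right)} = 49$ ($u{\left(g,f \right)} = \left(2 \cdot 6 \frac{1}{-2 + 6} + 4\right)^{2} = \left(2 \cdot 6 \cdot \frac{1}{4} + 4\right)^{2} = \left(3 + 4\right)^{2} = 7^{2} = 49$)
$u{\left(6,-5 \right)} 15 \cdot 21 = 49 \cdot 15 \cdot 21 = 735 \cdot 21 = 15435$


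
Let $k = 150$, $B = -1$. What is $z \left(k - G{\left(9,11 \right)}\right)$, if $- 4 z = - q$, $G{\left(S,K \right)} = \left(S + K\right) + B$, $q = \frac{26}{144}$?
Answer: $\frac{1703}{288} \approx 5.9132$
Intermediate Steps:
$q = \frac{13}{72}$ ($q = 26 \cdot \frac{1}{144} = \frac{13}{72} \approx 0.18056$)
$G{\left(S,K \right)} = -1 + K + S$ ($G{\left(S,K \right)} = \left(S + K\right) - 1 = \left(K + S\right) - 1 = -1 + K + S$)
$z = \frac{13}{288}$ ($z = - \frac{\left(-1\right) \frac{13}{72}}{4} = \left(- \frac{1}{4}\right) \left(- \frac{13}{72}\right) = \frac{13}{288} \approx 0.045139$)
$z \left(k - G{\left(9,11 \right)}\right) = \frac{13 \left(150 - \left(-1 + 11 + 9\right)\right)}{288} = \frac{13 \left(150 - 19\right)}{288} = \frac{13}{288} \cdot 131 = \frac{1703}{288}$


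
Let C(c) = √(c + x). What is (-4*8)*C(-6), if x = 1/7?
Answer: -32*I*√287/7 ≈ -77.445*I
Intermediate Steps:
x = ⅐ (x = 1*(⅐) = ⅐ ≈ 0.14286)
C(c) = √(⅐ + c) (C(c) = √(c + ⅐) = √(⅐ + c))
(-4*8)*C(-6) = (-4*8)*(√(7 + 49*(-6))/7) = -32*√(7 - 294)/7 = -32*√(-287)/7 = -32*I*√287/7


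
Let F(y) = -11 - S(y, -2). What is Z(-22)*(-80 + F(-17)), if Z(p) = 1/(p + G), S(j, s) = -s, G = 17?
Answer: 93/5 ≈ 18.600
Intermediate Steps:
F(y) = -13 (F(y) = -11 - (-1)*(-2) = -11 - 1*2 = -11 - 2 = -13)
Z(p) = 1/(17 + p) (Z(p) = 1/(p + 17) = 1/(17 + p))
Z(-22)*(-80 + F(-17)) = (-80 - 13)/(17 - 22) = -93/(-5) = -⅕*(-93) = 93/5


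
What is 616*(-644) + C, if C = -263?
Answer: -396967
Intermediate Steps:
616*(-644) + C = 616*(-644) - 263 = -396704 - 263 = -396967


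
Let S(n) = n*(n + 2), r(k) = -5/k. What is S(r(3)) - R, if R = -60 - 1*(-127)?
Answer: -608/9 ≈ -67.556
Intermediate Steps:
S(n) = n*(2 + n)
R = 67 (R = -60 + 127 = 67)
S(r(3)) - R = (-5/3)*(2 - 5/3) - 1*67 = (-5*1/3)*(2 - 5*1/3) - 67 = -5*(2 - 5/3)/3 - 67 = -5/3*1/3 - 67 = -5/9 - 67 = -608/9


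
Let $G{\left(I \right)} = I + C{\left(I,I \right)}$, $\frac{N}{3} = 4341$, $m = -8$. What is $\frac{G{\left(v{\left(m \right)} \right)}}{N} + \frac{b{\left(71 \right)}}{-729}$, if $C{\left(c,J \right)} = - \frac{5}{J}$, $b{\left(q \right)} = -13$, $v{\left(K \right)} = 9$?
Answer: $\frac{19495}{1054863} \approx 0.018481$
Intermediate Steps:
$N = 13023$ ($N = 3 \cdot 4341 = 13023$)
$G{\left(I \right)} = I - \frac{5}{I}$
$\frac{G{\left(v{\left(m \right)} \right)}}{N} + \frac{b{\left(71 \right)}}{-729} = \frac{9 - \frac{5}{9}}{13023} - \frac{13}{-729} = \left(9 - \frac{5}{9}\right) \frac{1}{13023} - - \frac{13}{729} = \left(9 - \frac{5}{9}\right) \frac{1}{13023} + \frac{13}{729} = \frac{76}{9} \cdot \frac{1}{13023} + \frac{13}{729} = \frac{76}{117207} + \frac{13}{729} = \frac{19495}{1054863}$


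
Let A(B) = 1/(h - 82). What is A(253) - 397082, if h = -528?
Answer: -242220021/610 ≈ -3.9708e+5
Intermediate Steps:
A(B) = -1/610 (A(B) = 1/(-528 - 82) = 1/(-610) = -1/610)
A(253) - 397082 = -1/610 - 397082 = -242220021/610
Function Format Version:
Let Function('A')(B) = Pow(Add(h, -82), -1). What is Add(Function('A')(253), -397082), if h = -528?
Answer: Rational(-242220021, 610) ≈ -3.9708e+5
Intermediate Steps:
Function('A')(B) = Rational(-1, 610) (Function('A')(B) = Pow(Add(-528, -82), -1) = Pow(-610, -1) = Rational(-1, 610))
Add(Function('A')(253), -397082) = Add(Rational(-1, 610), -397082) = Rational(-242220021, 610)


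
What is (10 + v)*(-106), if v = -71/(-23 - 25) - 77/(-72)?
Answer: -95771/72 ≈ -1330.2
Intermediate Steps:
v = 367/144 (v = -71/(-48) - 77*(-1/72) = -71*(-1/48) + 77/72 = 71/48 + 77/72 = 367/144 ≈ 2.5486)
(10 + v)*(-106) = (10 + 367/144)*(-106) = (1807/144)*(-106) = -95771/72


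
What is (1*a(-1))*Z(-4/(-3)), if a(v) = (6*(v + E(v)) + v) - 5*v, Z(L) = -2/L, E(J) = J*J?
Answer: -6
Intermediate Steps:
E(J) = J²
a(v) = 2*v + 6*v² (a(v) = (6*(v + v²) + v) - 5*v = ((6*v + 6*v²) + v) - 5*v = (6*v² + 7*v) - 5*v = 2*v + 6*v²)
(1*a(-1))*Z(-4/(-3)) = (1*(2*(-1)*(1 + 3*(-1))))*(-2/((-4/(-3)))) = (1*(2*(-1)*(1 - 3)))*(-2/((-4*(-⅓)))) = (1*(2*(-1)*(-2)))*(-2/4/3) = (1*4)*(-2*¾) = 4*(-3/2) = -6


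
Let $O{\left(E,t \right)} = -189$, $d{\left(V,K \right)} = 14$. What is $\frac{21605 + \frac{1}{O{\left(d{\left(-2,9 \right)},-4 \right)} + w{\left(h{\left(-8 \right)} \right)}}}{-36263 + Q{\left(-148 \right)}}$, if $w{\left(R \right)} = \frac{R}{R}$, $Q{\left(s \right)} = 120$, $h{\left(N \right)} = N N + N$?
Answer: $- \frac{4061739}{6794884} \approx -0.59776$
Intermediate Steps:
$h{\left(N \right)} = N + N^{2}$ ($h{\left(N \right)} = N^{2} + N = N + N^{2}$)
$w{\left(R \right)} = 1$
$\frac{21605 + \frac{1}{O{\left(d{\left(-2,9 \right)},-4 \right)} + w{\left(h{\left(-8 \right)} \right)}}}{-36263 + Q{\left(-148 \right)}} = \frac{21605 + \frac{1}{-189 + 1}}{-36263 + 120} = \frac{21605 + \frac{1}{-188}}{-36143} = \left(21605 - \frac{1}{188}\right) \left(- \frac{1}{36143}\right) = \frac{4061739}{188} \left(- \frac{1}{36143}\right) = - \frac{4061739}{6794884}$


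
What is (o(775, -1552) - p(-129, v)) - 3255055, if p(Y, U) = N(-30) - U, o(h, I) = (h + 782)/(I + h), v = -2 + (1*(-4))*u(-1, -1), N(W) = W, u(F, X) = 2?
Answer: -843054584/259 ≈ -3.2550e+6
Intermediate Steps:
v = -10 (v = -2 + (1*(-4))*2 = -2 - 4*2 = -2 - 8 = -10)
o(h, I) = (782 + h)/(I + h)
p(Y, U) = -30 - U
(o(775, -1552) - p(-129, v)) - 3255055 = ((782 + 775)/(-1552 + 775) - (-30 - 1*(-10))) - 3255055 = (1557/(-777) - (-30 + 10)) - 3255055 = (-1/777*1557 - 1*(-20)) - 3255055 = (-519/259 + 20) - 3255055 = 4661/259 - 3255055 = -843054584/259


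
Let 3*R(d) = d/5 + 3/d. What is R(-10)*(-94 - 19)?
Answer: 2599/30 ≈ 86.633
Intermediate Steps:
R(d) = 1/d + d/15 (R(d) = (d/5 + 3/d)/3 = (3/d + d/5)/3 = 1/d + d/15)
R(-10)*(-94 - 19) = (1/(-10) + (1/15)*(-10))*(-94 - 19) = (-⅒ - ⅔)*(-113) = -23/30*(-113) = 2599/30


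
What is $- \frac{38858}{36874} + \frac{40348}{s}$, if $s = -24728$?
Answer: $- \frac{27825827}{10361594} \approx -2.6855$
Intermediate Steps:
$- \frac{38858}{36874} + \frac{40348}{s} = - \frac{38858}{36874} + \frac{40348}{-24728} = \left(-38858\right) \frac{1}{36874} + 40348 \left(- \frac{1}{24728}\right) = - \frac{19429}{18437} - \frac{917}{562} = - \frac{27825827}{10361594}$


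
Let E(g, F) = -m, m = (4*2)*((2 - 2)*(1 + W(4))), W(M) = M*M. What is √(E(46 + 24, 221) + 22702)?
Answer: √22702 ≈ 150.67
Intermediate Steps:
W(M) = M²
m = 0 (m = (4*2)*((2 - 2)*(1 + 4²)) = 8*(0*(1 + 16)) = 8*(0*17) = 8*0 = 0)
E(g, F) = 0 (E(g, F) = -1*0 = 0)
√(E(46 + 24, 221) + 22702) = √(0 + 22702) = √22702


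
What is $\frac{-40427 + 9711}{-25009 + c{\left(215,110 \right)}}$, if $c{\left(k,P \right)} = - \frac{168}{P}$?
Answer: $\frac{1689380}{1375579} \approx 1.2281$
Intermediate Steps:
$\frac{-40427 + 9711}{-25009 + c{\left(215,110 \right)}} = \frac{-40427 + 9711}{-25009 - \frac{168}{110}} = - \frac{30716}{-25009 - \frac{84}{55}} = - \frac{30716}{- \frac{1375579}{55}} = \left(-30716\right) \left(- \frac{55}{1375579}\right) = \frac{1689380}{1375579}$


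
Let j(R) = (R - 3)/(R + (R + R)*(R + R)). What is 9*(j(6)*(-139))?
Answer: -1251/50 ≈ -25.020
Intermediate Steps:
j(R) = (-3 + R)/(R + 4*R²) (j(R) = (-3 + R)/(R + (2*R)*(2*R)) = (-3 + R)/(R + 4*R²))
9*(j(6)*(-139)) = 9*(((-3 + 6)/(6*(1 + 4*6)))*(-139)) = 9*(((⅙)*3/(1 + 24))*(-139)) = 9*(((⅙)*3/25)*(-139)) = 9*(((⅙)*(1/25)*3)*(-139)) = 9*((1/50)*(-139)) = 9*(-139/50) = -1251/50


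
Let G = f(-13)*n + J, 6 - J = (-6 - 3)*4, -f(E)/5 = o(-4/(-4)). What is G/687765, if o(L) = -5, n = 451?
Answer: 11317/687765 ≈ 0.016455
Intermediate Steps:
f(E) = 25 (f(E) = -5*(-5) = 25)
J = 42 (J = 6 - (-6 - 3)*4 = 6 - (-9)*4 = 6 - 1*(-36) = 6 + 36 = 42)
G = 11317 (G = 25*451 + 42 = 11275 + 42 = 11317)
G/687765 = 11317/687765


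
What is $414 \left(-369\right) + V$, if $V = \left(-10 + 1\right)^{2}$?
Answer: $-152685$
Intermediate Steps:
$V = 81$ ($V = \left(-9\right)^{2} = 81$)
$414 \left(-369\right) + V = 414 \left(-369\right) + 81 = -152766 + 81 = -152685$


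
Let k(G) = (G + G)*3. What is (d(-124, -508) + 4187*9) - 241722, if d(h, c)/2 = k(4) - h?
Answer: -203743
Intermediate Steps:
k(G) = 6*G (k(G) = (2*G)*3 = 6*G)
d(h, c) = 48 - 2*h (d(h, c) = 2*(6*4 - h) = 2*(24 - h) = 48 - 2*h)
(d(-124, -508) + 4187*9) - 241722 = ((48 - 2*(-124)) + 4187*9) - 241722 = ((48 + 248) + 37683) - 241722 = (296 + 37683) - 241722 = 37979 - 241722 = -203743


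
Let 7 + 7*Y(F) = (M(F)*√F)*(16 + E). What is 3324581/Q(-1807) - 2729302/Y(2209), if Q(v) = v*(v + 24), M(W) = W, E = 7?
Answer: -2062137064952/295907712357 ≈ -6.9688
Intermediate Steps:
Q(v) = v*(24 + v)
Y(F) = -1 + 23*F^(3/2)/7 (Y(F) = -1 + ((F*√F)*(16 + 7))/7 = -1 + (F^(3/2)*23)/7 = -1 + (23*F^(3/2))/7 = -1 + 23*F^(3/2)/7)
3324581/Q(-1807) - 2729302/Y(2209) = 3324581/((-1807*(24 - 1807))) - 2729302/(-1 + 23*2209^(3/2)/7) = 3324581/((-1807*(-1783))) - 2729302/(-1 + (23/7)*103823) = 3324581/3221881 - 2729302/(-1 + 2387929/7) = 3324581*(1/3221881) - 2729302/2387922/7 = 255737/247837 - 2729302*7/2387922 = 255737/247837 - 9552557/1193961 = -2062137064952/295907712357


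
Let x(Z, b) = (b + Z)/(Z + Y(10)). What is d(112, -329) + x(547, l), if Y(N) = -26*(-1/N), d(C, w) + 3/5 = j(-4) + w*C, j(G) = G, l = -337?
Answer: -84391579/2290 ≈ -36852.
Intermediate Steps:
d(C, w) = -23/5 + C*w (d(C, w) = -⅗ + (-4 + w*C) = -⅗ + (-4 + C*w) = -23/5 + C*w)
Y(N) = 26/N (Y(N) = -(-26)/N = 26/N)
x(Z, b) = (Z + b)/(13/5 + Z) (x(Z, b) = (b + Z)/(Z + 26/10) = (Z + b)/(Z + 26*(⅒)) = (Z + b)/(Z + 13/5) = (Z + b)/(13/5 + Z))
d(112, -329) + x(547, l) = (-23/5 + 112*(-329)) + 5*(547 - 337)/(13 + 5*547) = (-23/5 - 36848) + 5*210/(13 + 2735) = -184263/5 + 5*210/2748 = -184263/5 + 5*(1/2748)*210 = -184263/5 + 175/458 = -84391579/2290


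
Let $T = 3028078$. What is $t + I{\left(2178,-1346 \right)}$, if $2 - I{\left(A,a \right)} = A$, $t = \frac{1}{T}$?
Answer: $- \frac{6589097727}{3028078} \approx -2176.0$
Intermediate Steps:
$t = \frac{1}{3028078} \approx 3.3024 \cdot 10^{-7}$
$I{\left(A,a \right)} = 2 - A$
$t + I{\left(2178,-1346 \right)} = \frac{1}{3028078} + \left(2 - 2178\right) = \frac{1}{3028078} - 2176 = - \frac{6589097727}{3028078}$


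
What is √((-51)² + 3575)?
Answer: 4*√386 ≈ 78.588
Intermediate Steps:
√((-51)² + 3575) = √(2601 + 3575) = √6176 = 4*√386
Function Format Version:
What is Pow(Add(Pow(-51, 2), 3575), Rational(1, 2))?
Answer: Mul(4, Pow(386, Rational(1, 2))) ≈ 78.588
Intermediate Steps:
Pow(Add(Pow(-51, 2), 3575), Rational(1, 2)) = Pow(Add(2601, 3575), Rational(1, 2)) = Pow(6176, Rational(1, 2)) = Mul(4, Pow(386, Rational(1, 2)))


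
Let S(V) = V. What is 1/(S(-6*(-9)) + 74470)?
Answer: 1/74524 ≈ 1.3418e-5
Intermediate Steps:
1/(S(-6*(-9)) + 74470) = 1/(-6*(-9) + 74470) = 1/(54 + 74470) = 1/74524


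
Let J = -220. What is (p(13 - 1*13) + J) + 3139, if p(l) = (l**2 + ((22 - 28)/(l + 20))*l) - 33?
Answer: 2886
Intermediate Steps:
p(l) = -33 + l**2 - 6*l/(20 + l) (p(l) = (l**2 + (-6/(20 + l))*l) - 33 = (l**2 - 6*l/(20 + l)) - 33 = -33 + l**2 - 6*l/(20 + l))
(p(13 - 1*13) + J) + 3139 = ((-660 + (13 - 1*13)**3 - 39*(13 - 1*13) + 20*(13 - 1*13)**2)/(20 + (13 - 1*13)) - 220) + 3139 = ((-660 + (13 - 13)**3 - 39*(13 - 13) + 20*(13 - 13)**2)/(20 + (13 - 13)) - 220) + 3139 = ((-660 + 0**3 - 39*0 + 20*0**2)/(20 + 0) - 220) + 3139 = ((-660 + 0 + 0 + 20*0)/20 - 220) + 3139 = ((-660 + 0 + 0 + 0)/20 - 220) + 3139 = ((1/20)*(-660) - 220) + 3139 = (-33 - 220) + 3139 = -253 + 3139 = 2886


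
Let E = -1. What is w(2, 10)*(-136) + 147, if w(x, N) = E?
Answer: 283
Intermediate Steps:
w(x, N) = -1
w(2, 10)*(-136) + 147 = -1*(-136) + 147 = 136 + 147 = 283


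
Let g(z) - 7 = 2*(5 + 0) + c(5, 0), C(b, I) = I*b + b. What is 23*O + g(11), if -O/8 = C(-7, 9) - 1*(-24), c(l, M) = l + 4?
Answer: 8490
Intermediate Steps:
c(l, M) = 4 + l
C(b, I) = b + I*b
O = 368 (O = -8*(-7*(1 + 9) - 1*(-24)) = -8*(-7*10 + 24) = -8*(-70 + 24) = -8*(-46) = 368)
g(z) = 26 (g(z) = 7 + (2*(5 + 0) + (4 + 5)) = 7 + (2*5 + 9) = 7 + (10 + 9) = 7 + 19 = 26)
23*O + g(11) = 23*368 + 26 = 8464 + 26 = 8490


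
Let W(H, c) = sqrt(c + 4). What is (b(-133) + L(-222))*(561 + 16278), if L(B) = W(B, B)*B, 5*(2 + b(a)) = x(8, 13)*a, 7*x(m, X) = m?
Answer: -2727918/5 - 3738258*I*sqrt(218) ≈ -5.4558e+5 - 5.5195e+7*I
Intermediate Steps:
W(H, c) = sqrt(4 + c)
x(m, X) = m/7
b(a) = -2 + 8*a/35 (b(a) = -2 + (((1/7)*8)*a)/5 = -2 + (8*a/7)/5 = -2 + 8*a/35)
L(B) = B*sqrt(4 + B) (L(B) = sqrt(4 + B)*B = B*sqrt(4 + B))
(b(-133) + L(-222))*(561 + 16278) = ((-2 + (8/35)*(-133)) - 222*sqrt(4 - 222))*(561 + 16278) = ((-2 - 152/5) - 222*I*sqrt(218))*16839 = (-162/5 - 222*I*sqrt(218))*16839 = -2727918/5 - 3738258*I*sqrt(218)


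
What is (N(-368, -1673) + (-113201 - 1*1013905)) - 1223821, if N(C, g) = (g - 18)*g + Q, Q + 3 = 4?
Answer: 478117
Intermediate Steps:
Q = 1 (Q = -3 + 4 = 1)
N(C, g) = 1 + g*(-18 + g) (N(C, g) = (g - 18)*g + 1 = (-18 + g)*g + 1 = g*(-18 + g) + 1 = 1 + g*(-18 + g))
(N(-368, -1673) + (-113201 - 1*1013905)) - 1223821 = ((1 + (-1673)**2 - 18*(-1673)) + (-113201 - 1*1013905)) - 1223821 = ((1 + 2798929 + 30114) + (-113201 - 1013905)) - 1223821 = (2829044 - 1127106) - 1223821 = 1701938 - 1223821 = 478117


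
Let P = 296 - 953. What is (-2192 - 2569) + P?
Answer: -5418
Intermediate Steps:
P = -657
(-2192 - 2569) + P = (-2192 - 2569) - 657 = -4761 - 657 = -5418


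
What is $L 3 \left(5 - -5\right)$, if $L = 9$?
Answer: $270$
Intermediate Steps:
$L 3 \left(5 - -5\right) = 9 \cdot 3 \left(5 - -5\right) = 27 \left(5 + 5\right) = 27 \cdot 10 = 270$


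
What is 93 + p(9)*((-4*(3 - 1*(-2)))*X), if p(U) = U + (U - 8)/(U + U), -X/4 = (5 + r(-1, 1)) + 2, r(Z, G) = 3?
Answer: 66037/9 ≈ 7337.4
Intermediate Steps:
X = -40 (X = -4*((5 + 3) + 2) = -4*(8 + 2) = -4*10 = -40)
p(U) = U + (-8 + U)/(2*U) (p(U) = U + (-8 + U)/((2*U)) = U + (-8 + U)*(1/(2*U)) = U + (-8 + U)/(2*U))
93 + p(9)*((-4*(3 - 1*(-2)))*X) = 93 + (½ + 9 - 4/9)*(-4*(3 - 1*(-2))*(-40)) = 93 + (½ + 9 - 4*⅑)*(-4*(3 + 2)*(-40)) = 93 + (½ + 9 - 4/9)*(-4*5*(-40)) = 93 + 163*(-20*(-40))/18 = 93 + (163/18)*800 = 93 + 65200/9 = 66037/9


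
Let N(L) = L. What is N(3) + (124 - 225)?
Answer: -98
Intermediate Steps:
N(3) + (124 - 225) = 3 + (124 - 225) = 3 - 101 = -98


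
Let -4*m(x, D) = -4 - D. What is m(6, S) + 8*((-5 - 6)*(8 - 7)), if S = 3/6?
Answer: -695/8 ≈ -86.875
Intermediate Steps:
S = ½ (S = 3*(⅙) = ½ ≈ 0.50000)
m(x, D) = 1 + D/4 (m(x, D) = -(-4 - D)/4 = 1 + D/4)
m(6, S) + 8*((-5 - 6)*(8 - 7)) = (1 + (¼)*(½)) + 8*((-5 - 6)*(8 - 7)) = (1 + ⅛) + 8*(-11*1) = 9/8 + 8*(-11) = 9/8 - 88 = -695/8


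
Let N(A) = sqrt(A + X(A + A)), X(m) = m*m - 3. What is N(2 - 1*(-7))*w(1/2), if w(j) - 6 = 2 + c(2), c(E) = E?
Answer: 10*sqrt(330) ≈ 181.66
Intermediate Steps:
X(m) = -3 + m**2 (X(m) = m**2 - 3 = -3 + m**2)
w(j) = 10 (w(j) = 6 + (2 + 2) = 6 + 4 = 10)
N(A) = sqrt(-3 + A + 4*A**2) (N(A) = sqrt(A + (-3 + (A + A)**2)) = sqrt(A + (-3 + (2*A)**2)) = sqrt(A + (-3 + 4*A**2)) = sqrt(-3 + A + 4*A**2))
N(2 - 1*(-7))*w(1/2) = sqrt(-3 + (2 - 1*(-7)) + 4*(2 - 1*(-7))**2)*10 = sqrt(-3 + (2 + 7) + 4*(2 + 7)**2)*10 = sqrt(-3 + 9 + 4*9**2)*10 = sqrt(-3 + 9 + 4*81)*10 = sqrt(-3 + 9 + 324)*10 = sqrt(330)*10 = 10*sqrt(330)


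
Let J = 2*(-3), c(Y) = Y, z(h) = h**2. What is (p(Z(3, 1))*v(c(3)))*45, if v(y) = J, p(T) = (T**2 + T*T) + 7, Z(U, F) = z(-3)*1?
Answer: -45630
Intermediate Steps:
Z(U, F) = 9 (Z(U, F) = (-3)**2*1 = 9*1 = 9)
p(T) = 7 + 2*T**2 (p(T) = (T**2 + T**2) + 7 = 2*T**2 + 7 = 7 + 2*T**2)
J = -6
v(y) = -6
(p(Z(3, 1))*v(c(3)))*45 = ((7 + 2*9**2)*(-6))*45 = ((7 + 2*81)*(-6))*45 = ((7 + 162)*(-6))*45 = (169*(-6))*45 = -1014*45 = -45630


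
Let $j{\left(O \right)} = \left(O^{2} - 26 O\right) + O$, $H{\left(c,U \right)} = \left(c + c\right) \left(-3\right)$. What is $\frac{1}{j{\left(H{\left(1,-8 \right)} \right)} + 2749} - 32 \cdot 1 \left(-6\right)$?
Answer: $\frac{563521}{2935} \approx 192.0$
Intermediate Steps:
$H{\left(c,U \right)} = - 6 c$ ($H{\left(c,U \right)} = 2 c \left(-3\right) = - 6 c$)
$j{\left(O \right)} = O^{2} - 25 O$
$\frac{1}{j{\left(H{\left(1,-8 \right)} \right)} + 2749} - 32 \cdot 1 \left(-6\right) = \frac{1}{\left(-6\right) 1 \left(-25 - 6\right) + 2749} - 32 \cdot 1 \left(-6\right) = \frac{1}{- 6 \left(-25 - 6\right) + 2749} - 32 \left(-6\right) = \frac{1}{\left(-6\right) \left(-31\right) + 2749} - -192 = \frac{1}{186 + 2749} + 192 = \frac{1}{2935} + 192 = \frac{563521}{2935}$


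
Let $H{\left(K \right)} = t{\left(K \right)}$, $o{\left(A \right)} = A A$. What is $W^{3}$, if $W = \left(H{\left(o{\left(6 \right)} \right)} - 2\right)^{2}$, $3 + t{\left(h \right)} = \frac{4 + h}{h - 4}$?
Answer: $\frac{11390625}{4096} \approx 2780.9$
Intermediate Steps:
$o{\left(A \right)} = A^{2}$
$t{\left(h \right)} = -3 + \frac{4 + h}{-4 + h}$ ($t{\left(h \right)} = -3 + \frac{4 + h}{h - 4} = -3 + \frac{4 + h}{-4 + h}$)
$H{\left(K \right)} = \frac{2 \left(8 - K\right)}{-4 + K}$
$W = \frac{225}{16}$ ($W = \left(\frac{2 \left(8 - 6^{2}\right)}{-4 + 6^{2}} - 2\right)^{2} = \left(\frac{2 \left(8 - 36\right)}{-4 + 36} - 2\right)^{2} = \left(\frac{2 \left(8 - 36\right)}{32} - 2\right)^{2} = \left(2 \cdot \frac{1}{32} \left(-28\right) - 2\right)^{2} = \left(- \frac{7}{4} - 2\right)^{2} = \left(- \frac{15}{4}\right)^{2} = \frac{225}{16} \approx 14.063$)
$W^{3} = \left(\frac{225}{16}\right)^{3} = \frac{11390625}{4096}$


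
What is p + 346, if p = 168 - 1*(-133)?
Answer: 647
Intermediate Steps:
p = 301 (p = 168 + 133 = 301)
p + 346 = 301 + 346 = 647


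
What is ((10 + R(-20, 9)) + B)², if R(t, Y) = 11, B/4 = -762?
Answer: 9162729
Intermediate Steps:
B = -3048 (B = 4*(-762) = -3048)
((10 + R(-20, 9)) + B)² = ((10 + 11) - 3048)² = (21 - 3048)² = (-3027)² = 9162729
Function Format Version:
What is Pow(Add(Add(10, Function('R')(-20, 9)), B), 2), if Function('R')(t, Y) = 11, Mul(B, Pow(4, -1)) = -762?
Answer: 9162729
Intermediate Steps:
B = -3048 (B = Mul(4, -762) = -3048)
Pow(Add(Add(10, Function('R')(-20, 9)), B), 2) = Pow(Add(Add(10, 11), -3048), 2) = Pow(Add(21, -3048), 2) = Pow(-3027, 2) = 9162729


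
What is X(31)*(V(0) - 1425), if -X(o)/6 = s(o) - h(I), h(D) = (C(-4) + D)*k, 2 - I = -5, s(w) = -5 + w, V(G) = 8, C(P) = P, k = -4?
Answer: 323076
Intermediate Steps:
I = 7 (I = 2 - 1*(-5) = 2 + 5 = 7)
h(D) = 16 - 4*D (h(D) = (-4 + D)*(-4) = 16 - 4*D)
X(o) = -42 - 6*o (X(o) = -6*((-5 + o) - (16 - 4*7)) = -6*((-5 + o) - (16 - 28)) = -6*((-5 + o) - 1*(-12)) = -6*((-5 + o) + 12) = -6*(7 + o) = -42 - 6*o)
X(31)*(V(0) - 1425) = (-42 - 6*31)*(8 - 1425) = (-42 - 186)*(-1417) = -228*(-1417) = 323076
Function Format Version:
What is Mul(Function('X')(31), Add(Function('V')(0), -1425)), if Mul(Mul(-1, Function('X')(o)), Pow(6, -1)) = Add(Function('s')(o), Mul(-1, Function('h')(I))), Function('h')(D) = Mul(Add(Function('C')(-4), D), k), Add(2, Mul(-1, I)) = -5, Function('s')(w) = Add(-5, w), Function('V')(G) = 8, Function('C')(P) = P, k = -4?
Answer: 323076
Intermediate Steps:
I = 7 (I = Add(2, Mul(-1, -5)) = Add(2, 5) = 7)
Function('h')(D) = Add(16, Mul(-4, D)) (Function('h')(D) = Mul(Add(-4, D), -4) = Add(16, Mul(-4, D)))
Function('X')(o) = Add(-42, Mul(-6, o)) (Function('X')(o) = Mul(-6, Add(Add(-5, o), Mul(-1, Add(16, Mul(-4, 7))))) = Mul(-6, Add(Add(-5, o), Mul(-1, Add(16, -28)))) = Mul(-6, Add(Add(-5, o), Mul(-1, -12))) = Mul(-6, Add(Add(-5, o), 12)) = Mul(-6, Add(7, o)) = Add(-42, Mul(-6, o)))
Mul(Function('X')(31), Add(Function('V')(0), -1425)) = Mul(Add(-42, Mul(-6, 31)), Add(8, -1425)) = Mul(Add(-42, -186), -1417) = Mul(-228, -1417) = 323076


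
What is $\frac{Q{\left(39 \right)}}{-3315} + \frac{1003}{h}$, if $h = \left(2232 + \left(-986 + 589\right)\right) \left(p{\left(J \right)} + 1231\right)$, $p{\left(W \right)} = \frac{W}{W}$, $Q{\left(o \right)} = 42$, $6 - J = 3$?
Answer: $- \frac{6108353}{499619120} \approx -0.012226$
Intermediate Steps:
$J = 3$ ($J = 6 - 3 = 3$)
$p{\left(W \right)} = 1$
$h = 2260720$ ($h = \left(2232 + \left(-986 + 589\right)\right) \left(1 + 1231\right) = \left(2232 - 397\right) 1232 = 1835 \cdot 1232 = 2260720$)
$\frac{Q{\left(39 \right)}}{-3315} + \frac{1003}{h} = \frac{42}{-3315} + \frac{1003}{2260720} = 42 \left(- \frac{1}{3315}\right) + 1003 \cdot \frac{1}{2260720} = - \frac{14}{1105} + \frac{1003}{2260720} = - \frac{6108353}{499619120}$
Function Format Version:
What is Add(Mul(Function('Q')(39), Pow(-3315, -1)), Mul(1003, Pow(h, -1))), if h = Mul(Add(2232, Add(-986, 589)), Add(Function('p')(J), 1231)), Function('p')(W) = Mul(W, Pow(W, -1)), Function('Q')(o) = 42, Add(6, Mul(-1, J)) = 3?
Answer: Rational(-6108353, 499619120) ≈ -0.012226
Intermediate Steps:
J = 3 (J = Add(6, Mul(-1, 3)) = Add(6, -3) = 3)
Function('p')(W) = 1
h = 2260720 (h = Mul(Add(2232, Add(-986, 589)), Add(1, 1231)) = Mul(Add(2232, -397), 1232) = Mul(1835, 1232) = 2260720)
Add(Mul(Function('Q')(39), Pow(-3315, -1)), Mul(1003, Pow(h, -1))) = Add(Mul(42, Pow(-3315, -1)), Mul(1003, Pow(2260720, -1))) = Add(Mul(42, Rational(-1, 3315)), Mul(1003, Rational(1, 2260720))) = Add(Rational(-14, 1105), Rational(1003, 2260720)) = Rational(-6108353, 499619120)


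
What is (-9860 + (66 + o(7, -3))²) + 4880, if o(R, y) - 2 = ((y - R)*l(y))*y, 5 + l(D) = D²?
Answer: 30364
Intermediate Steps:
l(D) = -5 + D²
o(R, y) = 2 + y*(-5 + y²)*(y - R) (o(R, y) = 2 + ((y - R)*(-5 + y²))*y = 2 + ((-5 + y²)*(y - R))*y = 2 + y*(-5 + y²)*(y - R))
(-9860 + (66 + o(7, -3))²) + 4880 = (-9860 + (66 + (2 + (-3)²*(-5 + (-3)²) - 1*7*(-3)*(-5 + (-3)²)))²) + 4880 = (-9860 + (66 + (2 + 9*(-5 + 9) - 1*7*(-3)*(-5 + 9)))²) + 4880 = (-9860 + (66 + (2 + 9*4 - 1*7*(-3)*4))²) + 4880 = (-9860 + (66 + (2 + 36 + 84))²) + 4880 = (-9860 + (66 + 122)²) + 4880 = (-9860 + 188²) + 4880 = (-9860 + 35344) + 4880 = 25484 + 4880 = 30364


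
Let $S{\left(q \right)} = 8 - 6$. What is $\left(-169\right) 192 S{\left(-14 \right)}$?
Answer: $-64896$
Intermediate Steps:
$S{\left(q \right)} = 2$
$\left(-169\right) 192 S{\left(-14 \right)} = \left(-169\right) 192 \cdot 2 = \left(-32448\right) 2 = -64896$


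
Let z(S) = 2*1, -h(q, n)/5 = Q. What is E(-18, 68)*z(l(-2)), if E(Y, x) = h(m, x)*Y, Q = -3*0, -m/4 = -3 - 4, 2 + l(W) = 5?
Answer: 0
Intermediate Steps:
l(W) = 3 (l(W) = -2 + 5 = 3)
m = 28 (m = -4*(-3 - 4) = -4*(-7) = 28)
Q = 0
h(q, n) = 0 (h(q, n) = -5*0 = 0)
E(Y, x) = 0 (E(Y, x) = 0*Y = 0)
z(S) = 2
E(-18, 68)*z(l(-2)) = 0*2 = 0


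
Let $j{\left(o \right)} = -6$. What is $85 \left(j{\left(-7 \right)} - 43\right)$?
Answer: $-4165$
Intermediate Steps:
$85 \left(j{\left(-7 \right)} - 43\right) = 85 \left(-6 - 43\right) = 85 \left(-49\right) = -4165$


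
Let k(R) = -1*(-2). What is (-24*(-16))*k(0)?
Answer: 768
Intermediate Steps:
k(R) = 2
(-24*(-16))*k(0) = -24*(-16)*2 = 384*2 = 768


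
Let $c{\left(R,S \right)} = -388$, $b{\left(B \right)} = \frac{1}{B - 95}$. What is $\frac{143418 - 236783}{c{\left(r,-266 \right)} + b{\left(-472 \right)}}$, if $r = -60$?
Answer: $\frac{52937955}{219997} \approx 240.63$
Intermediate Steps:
$b{\left(B \right)} = \frac{1}{-95 + B}$
$\frac{143418 - 236783}{c{\left(r,-266 \right)} + b{\left(-472 \right)}} = \frac{143418 - 236783}{-388 + \frac{1}{-95 - 472}} = - \frac{93365}{-388 + \frac{1}{-567}} = - \frac{93365}{-388 - \frac{1}{567}} = - \frac{93365}{- \frac{219997}{567}} = \left(-93365\right) \left(- \frac{567}{219997}\right) = \frac{52937955}{219997}$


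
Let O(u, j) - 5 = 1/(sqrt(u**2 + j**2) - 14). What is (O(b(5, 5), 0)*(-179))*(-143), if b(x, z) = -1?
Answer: 126016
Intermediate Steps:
O(u, j) = 5 + 1/(-14 + sqrt(j**2 + u**2)) (O(u, j) = 5 + 1/(sqrt(u**2 + j**2) - 14) = 5 + 1/(sqrt(j**2 + u**2) - 14) = 5 + 1/(-14 + sqrt(j**2 + u**2)))
(O(b(5, 5), 0)*(-179))*(-143) = (((-69 + 5*sqrt(0**2 + (-1)**2))/(-14 + sqrt(0**2 + (-1)**2)))*(-179))*(-143) = (((-69 + 5*sqrt(0 + 1))/(-14 + sqrt(0 + 1)))*(-179))*(-143) = (((-69 + 5*sqrt(1))/(-14 + sqrt(1)))*(-179))*(-143) = (((-69 + 5*1)/(-14 + 1))*(-179))*(-143) = (((-69 + 5)/(-13))*(-179))*(-143) = (-1/13*(-64)*(-179))*(-143) = ((64/13)*(-179))*(-143) = -11456/13*(-143) = 126016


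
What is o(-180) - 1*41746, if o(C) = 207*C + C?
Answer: -79186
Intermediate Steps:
o(C) = 208*C
o(-180) - 1*41746 = 208*(-180) - 1*41746 = -37440 - 41746 = -79186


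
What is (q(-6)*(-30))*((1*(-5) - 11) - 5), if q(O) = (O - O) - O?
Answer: 3780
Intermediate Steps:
q(O) = -O (q(O) = 0 - O = -O)
(q(-6)*(-30))*((1*(-5) - 11) - 5) = (-1*(-6)*(-30))*((1*(-5) - 11) - 5) = (6*(-30))*((-5 - 11) - 5) = -180*(-16 - 5) = -180*(-21) = 3780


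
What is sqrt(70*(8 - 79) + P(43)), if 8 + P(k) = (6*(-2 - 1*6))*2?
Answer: I*sqrt(5074) ≈ 71.232*I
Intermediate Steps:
P(k) = -104 (P(k) = -8 + (6*(-2 - 1*6))*2 = -8 + (6*(-2 - 6))*2 = -8 + (6*(-8))*2 = -8 - 48*2 = -8 - 96 = -104)
sqrt(70*(8 - 79) + P(43)) = sqrt(70*(8 - 79) - 104) = sqrt(70*(-71) - 104) = sqrt(-4970 - 104) = sqrt(-5074) = I*sqrt(5074)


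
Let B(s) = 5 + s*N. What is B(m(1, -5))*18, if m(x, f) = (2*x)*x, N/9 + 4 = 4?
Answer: 90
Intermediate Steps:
N = 0 (N = -36 + 9*4 = -36 + 36 = 0)
m(x, f) = 2*x²
B(s) = 5 (B(s) = 5 + s*0 = 5 + 0 = 5)
B(m(1, -5))*18 = 5*18 = 90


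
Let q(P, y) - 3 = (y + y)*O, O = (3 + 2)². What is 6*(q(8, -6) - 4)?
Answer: -1806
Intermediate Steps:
O = 25 (O = 5² = 25)
q(P, y) = 3 + 50*y (q(P, y) = 3 + (y + y)*25 = 3 + (2*y)*25 = 3 + 50*y)
6*(q(8, -6) - 4) = 6*((3 + 50*(-6)) - 4) = 6*((3 - 300) - 4) = 6*(-297 - 4) = 6*(-301) = -1806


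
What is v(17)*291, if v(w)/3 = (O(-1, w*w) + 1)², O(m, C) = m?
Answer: 0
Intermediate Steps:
v(w) = 0 (v(w) = 3*(-1 + 1)² = 3*0² = 3*0 = 0)
v(17)*291 = 0*291 = 0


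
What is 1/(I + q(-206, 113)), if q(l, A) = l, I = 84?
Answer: -1/122 ≈ -0.0081967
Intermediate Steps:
1/(I + q(-206, 113)) = 1/(84 - 206) = 1/(-122) = -1/122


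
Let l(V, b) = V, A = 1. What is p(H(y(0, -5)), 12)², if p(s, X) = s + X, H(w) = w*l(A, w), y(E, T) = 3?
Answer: 225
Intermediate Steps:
H(w) = w (H(w) = w*1 = w)
p(s, X) = X + s
p(H(y(0, -5)), 12)² = (12 + 3)² = 15² = 225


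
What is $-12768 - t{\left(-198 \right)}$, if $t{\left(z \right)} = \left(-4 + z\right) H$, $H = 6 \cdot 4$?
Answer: $-7920$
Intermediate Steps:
$H = 24$
$t{\left(z \right)} = -96 + 24 z$ ($t{\left(z \right)} = \left(-4 + z\right) 24 = -96 + 24 z$)
$-12768 - t{\left(-198 \right)} = -12768 - \left(-96 + 24 \left(-198\right)\right) = -12768 - \left(-96 - 4752\right) = -12768 - -4848 = -12768 + 4848 = -7920$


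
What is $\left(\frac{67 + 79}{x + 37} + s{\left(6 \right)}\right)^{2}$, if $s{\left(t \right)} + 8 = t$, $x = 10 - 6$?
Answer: $\frac{4096}{1681} \approx 2.4366$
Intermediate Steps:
$x = 4$ ($x = 10 - 6 = 4$)
$s{\left(t \right)} = -8 + t$
$\left(\frac{67 + 79}{x + 37} + s{\left(6 \right)}\right)^{2} = \left(\frac{67 + 79}{4 + 37} + \left(-8 + 6\right)\right)^{2} = \left(\frac{146}{41} - 2\right)^{2} = \left(\frac{64}{41}\right)^{2} = \frac{4096}{1681}$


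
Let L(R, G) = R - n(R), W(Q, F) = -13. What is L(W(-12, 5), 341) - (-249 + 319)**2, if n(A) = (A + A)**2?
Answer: -5589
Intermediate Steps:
n(A) = 4*A**2 (n(A) = (2*A)**2 = 4*A**2)
L(R, G) = R - 4*R**2
L(W(-12, 5), 341) - (-249 + 319)**2 = -13*(1 - 4*(-13)) - (-249 + 319)**2 = -13*(1 + 52) - 1*70**2 = -13*53 - 1*4900 = -689 - 4900 = -5589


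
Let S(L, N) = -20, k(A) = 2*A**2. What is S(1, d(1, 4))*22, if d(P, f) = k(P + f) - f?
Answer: -440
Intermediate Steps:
d(P, f) = -f + 2*(P + f)**2 (d(P, f) = 2*(P + f)**2 - f = -f + 2*(P + f)**2)
S(1, d(1, 4))*22 = -20*22 = -440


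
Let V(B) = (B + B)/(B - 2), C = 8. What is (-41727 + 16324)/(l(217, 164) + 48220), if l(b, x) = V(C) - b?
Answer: -76209/144017 ≈ -0.52917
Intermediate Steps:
V(B) = 2*B/(-2 + B) (V(B) = (2*B)/(-2 + B) = 2*B/(-2 + B))
l(b, x) = 8/3 - b (l(b, x) = 2*8/(-2 + 8) - b = 2*8/6 - b = 2*8*(⅙) - b = 8/3 - b)
(-41727 + 16324)/(l(217, 164) + 48220) = (-41727 + 16324)/((8/3 - 1*217) + 48220) = -25403/((8/3 - 217) + 48220) = -25403/(-643/3 + 48220) = -25403/144017/3 = -25403*3/144017 = -76209/144017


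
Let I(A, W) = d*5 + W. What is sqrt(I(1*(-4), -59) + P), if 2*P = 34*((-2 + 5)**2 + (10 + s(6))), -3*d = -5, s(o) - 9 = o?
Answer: sqrt(4746)/3 ≈ 22.964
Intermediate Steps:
s(o) = 9 + o
d = 5/3 (d = -1/3*(-5) = 5/3 ≈ 1.6667)
I(A, W) = 25/3 + W (I(A, W) = (5/3)*5 + W = 25/3 + W)
P = 578 (P = (34*((-2 + 5)**2 + (10 + (9 + 6))))/2 = (34*(3**2 + (10 + 15)))/2 = (34*(9 + 25))/2 = (34*34)/2 = (1/2)*1156 = 578)
sqrt(I(1*(-4), -59) + P) = sqrt((25/3 - 59) + 578) = sqrt(-152/3 + 578) = sqrt(1582/3) = sqrt(4746)/3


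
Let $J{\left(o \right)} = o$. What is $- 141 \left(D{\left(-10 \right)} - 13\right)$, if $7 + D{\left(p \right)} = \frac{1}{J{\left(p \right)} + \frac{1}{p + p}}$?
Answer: $\frac{189880}{67} \approx 2834.0$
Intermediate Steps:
$D{\left(p \right)} = -7 + \frac{1}{p + \frac{1}{2 p}}$ ($D{\left(p \right)} = -7 + \frac{1}{p + \frac{1}{p + p}} = -7 + \frac{1}{p + \frac{1}{2 p}}$)
$- 141 \left(D{\left(-10 \right)} - 13\right) = - 141 \left(\frac{-7 - 14 \left(-10\right)^{2} + 2 \left(-10\right)}{1 + 2 \left(-10\right)^{2}} - 13\right) = - 141 \left(\frac{-7 - 1400 - 20}{1 + 2 \cdot 100} - 13\right) = - 141 \left(\frac{-7 - 1400 - 20}{1 + 200} - 13\right) = - 141 \left(\frac{1}{201} \left(-1427\right) - 13\right) = - 141 \left(- \frac{1427}{201} - 13\right) = \left(-141\right) \left(- \frac{4040}{201}\right) = \frac{189880}{67}$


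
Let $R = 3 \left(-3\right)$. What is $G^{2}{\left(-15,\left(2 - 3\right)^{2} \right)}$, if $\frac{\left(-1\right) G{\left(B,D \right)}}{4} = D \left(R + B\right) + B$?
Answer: $24336$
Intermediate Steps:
$R = -9$
$G{\left(B,D \right)} = - 4 B - 4 D \left(-9 + B\right)$ ($G{\left(B,D \right)} = - 4 \left(D \left(-9 + B\right) + B\right) = - 4 \left(B + D \left(-9 + B\right)\right) = - 4 B - 4 D \left(-9 + B\right)$)
$G^{2}{\left(-15,\left(2 - 3\right)^{2} \right)} = \left(\left(-4\right) \left(-15\right) + 36 \left(2 - 3\right)^{2} - - 60 \left(2 - 3\right)^{2}\right)^{2} = \left(60 + 36 \left(-1\right)^{2} - - 60 \left(-1\right)^{2}\right)^{2} = \left(60 + 36 \cdot 1 - \left(-60\right) 1\right)^{2} = \left(60 + 36 + 60\right)^{2} = 156^{2} = 24336$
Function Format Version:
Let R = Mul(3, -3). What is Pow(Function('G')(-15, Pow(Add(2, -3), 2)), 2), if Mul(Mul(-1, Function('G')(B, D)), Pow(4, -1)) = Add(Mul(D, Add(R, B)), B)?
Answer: 24336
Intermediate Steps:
R = -9
Function('G')(B, D) = Add(Mul(-4, B), Mul(-4, D, Add(-9, B))) (Function('G')(B, D) = Mul(-4, Add(Mul(D, Add(-9, B)), B)) = Mul(-4, Add(B, Mul(D, Add(-9, B)))) = Add(Mul(-4, B), Mul(-4, D, Add(-9, B))))
Pow(Function('G')(-15, Pow(Add(2, -3), 2)), 2) = Pow(Add(Mul(-4, -15), Mul(36, Pow(Add(2, -3), 2)), Mul(-4, -15, Pow(Add(2, -3), 2))), 2) = Pow(Add(60, Mul(36, Pow(-1, 2)), Mul(-4, -15, Pow(-1, 2))), 2) = Pow(Add(60, Mul(36, 1), Mul(-4, -15, 1)), 2) = Pow(Add(60, 36, 60), 2) = Pow(156, 2) = 24336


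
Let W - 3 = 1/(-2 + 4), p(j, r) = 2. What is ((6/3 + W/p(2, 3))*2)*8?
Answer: 60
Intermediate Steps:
W = 7/2 (W = 3 + 1/(-2 + 4) = 3 + 1/2 = 3 + ½ = 7/2 ≈ 3.5000)
((6/3 + W/p(2, 3))*2)*8 = ((6/3 + (7/2)/2)*2)*8 = ((6*(⅓) + (7/2)*(½))*2)*8 = ((2 + 7/4)*2)*8 = ((15/4)*2)*8 = (15/2)*8 = 60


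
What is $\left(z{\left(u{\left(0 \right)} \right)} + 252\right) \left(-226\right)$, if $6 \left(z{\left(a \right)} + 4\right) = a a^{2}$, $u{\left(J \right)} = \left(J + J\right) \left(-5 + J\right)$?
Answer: $-56048$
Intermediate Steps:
$u{\left(J \right)} = 2 J \left(-5 + J\right)$
$z{\left(a \right)} = -4 + \frac{a^{3}}{6}$ ($z{\left(a \right)} = -4 + \frac{a a^{2}}{6} = -4 + \frac{a^{3}}{6}$)
$\left(z{\left(u{\left(0 \right)} \right)} + 252\right) \left(-226\right) = \left(\left(-4 + \frac{\left(2 \cdot 0 \left(-5 + 0\right)\right)^{3}}{6}\right) + 252\right) \left(-226\right) = \left(\left(-4 + \frac{\left(2 \cdot 0 \left(-5\right)\right)^{3}}{6}\right) + 252\right) \left(-226\right) = \left(\left(-4 + \frac{0^{3}}{6}\right) + 252\right) \left(-226\right) = \left(\left(-4 + \frac{1}{6} \cdot 0\right) + 252\right) \left(-226\right) = \left(\left(-4 + 0\right) + 252\right) \left(-226\right) = \left(-4 + 252\right) \left(-226\right) = 248 \left(-226\right) = -56048$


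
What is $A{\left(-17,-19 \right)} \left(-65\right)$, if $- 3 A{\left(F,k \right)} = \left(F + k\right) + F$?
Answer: $- \frac{3445}{3} \approx -1148.3$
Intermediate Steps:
$A{\left(F,k \right)} = - \frac{2 F}{3} - \frac{k}{3}$ ($A{\left(F,k \right)} = - \frac{\left(F + k\right) + F}{3} = - \frac{k + 2 F}{3} = - \frac{2 F}{3} - \frac{k}{3}$)
$A{\left(-17,-19 \right)} \left(-65\right) = \left(\left(- \frac{2}{3}\right) \left(-17\right) - - \frac{19}{3}\right) \left(-65\right) = \left(\frac{34}{3} + \frac{19}{3}\right) \left(-65\right) = \frac{53}{3} \left(-65\right) = - \frac{3445}{3}$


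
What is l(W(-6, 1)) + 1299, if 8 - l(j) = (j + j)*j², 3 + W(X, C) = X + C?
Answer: 2331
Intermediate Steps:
W(X, C) = -3 + C + X (W(X, C) = -3 + (X + C) = -3 + (C + X) = -3 + C + X)
l(j) = 8 - 2*j³ (l(j) = 8 - (j + j)*j² = 8 - 2*j*j² = 8 - 2*j³)
l(W(-6, 1)) + 1299 = (8 - 2*(-3 + 1 - 6)³) + 1299 = (8 - 2*(-8)³) + 1299 = (8 - 2*(-512)) + 1299 = (8 + 1024) + 1299 = 1032 + 1299 = 2331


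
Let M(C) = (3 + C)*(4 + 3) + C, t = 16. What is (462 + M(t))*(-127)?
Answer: -77597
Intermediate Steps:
M(C) = 21 + 8*C (M(C) = (3 + C)*7 + C = (21 + 7*C) + C = 21 + 8*C)
(462 + M(t))*(-127) = (462 + (21 + 8*16))*(-127) = (462 + (21 + 128))*(-127) = (462 + 149)*(-127) = 611*(-127) = -77597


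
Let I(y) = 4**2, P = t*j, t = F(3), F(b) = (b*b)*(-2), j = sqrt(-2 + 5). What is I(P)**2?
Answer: 256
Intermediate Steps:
j = sqrt(3) ≈ 1.7320
F(b) = -2*b**2 (F(b) = b**2*(-2) = -2*b**2)
t = -18 (t = -2*3**2 = -2*9 = -18)
P = -18*sqrt(3) ≈ -31.177
I(y) = 16
I(P)**2 = 16**2 = 256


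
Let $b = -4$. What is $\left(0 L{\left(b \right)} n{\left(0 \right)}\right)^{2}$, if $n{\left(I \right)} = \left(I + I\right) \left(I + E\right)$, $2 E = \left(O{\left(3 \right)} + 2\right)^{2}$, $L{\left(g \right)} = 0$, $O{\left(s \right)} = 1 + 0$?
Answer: $0$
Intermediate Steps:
$O{\left(s \right)} = 1$
$E = \frac{9}{2}$ ($E = \frac{\left(1 + 2\right)^{2}}{2} = \frac{3^{2}}{2} = \frac{1}{2} \cdot 9 = \frac{9}{2} \approx 4.5$)
$n{\left(I \right)} = 2 I \left(\frac{9}{2} + I\right)$ ($n{\left(I \right)} = \left(I + I\right) \left(I + \frac{9}{2}\right) = 2 I \left(\frac{9}{2} + I\right)$)
$\left(0 L{\left(b \right)} n{\left(0 \right)}\right)^{2} = \left(0 \cdot 0 \cdot 0 \left(9 + 2 \cdot 0\right)\right)^{2} = \left(0 \cdot 0 \left(9 + 0\right)\right)^{2} = \left(0 \cdot 0 \cdot 9\right)^{2} = \left(0 \cdot 0\right)^{2} = 0^{2} = 0$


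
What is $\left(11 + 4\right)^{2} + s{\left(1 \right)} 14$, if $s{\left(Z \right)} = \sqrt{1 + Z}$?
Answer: $225 + 14 \sqrt{2} \approx 244.8$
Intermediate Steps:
$\left(11 + 4\right)^{2} + s{\left(1 \right)} 14 = \left(11 + 4\right)^{2} + \sqrt{1 + 1} \cdot 14 = 15^{2} + \sqrt{2} \cdot 14 = 225 + 14 \sqrt{2}$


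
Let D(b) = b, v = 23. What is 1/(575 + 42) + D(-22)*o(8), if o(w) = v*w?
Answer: -2497615/617 ≈ -4048.0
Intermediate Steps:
o(w) = 23*w
1/(575 + 42) + D(-22)*o(8) = 1/(575 + 42) - 506*8 = 1/617 - 22*184 = 1/617 - 4048 = -2497615/617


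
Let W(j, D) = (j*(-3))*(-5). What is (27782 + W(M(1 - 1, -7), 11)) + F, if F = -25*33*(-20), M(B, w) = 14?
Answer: 44492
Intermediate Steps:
W(j, D) = 15*j (W(j, D) = -3*j*(-5) = 15*j)
F = 16500 (F = -825*(-20) = 16500)
(27782 + W(M(1 - 1, -7), 11)) + F = (27782 + 15*14) + 16500 = (27782 + 210) + 16500 = 27992 + 16500 = 44492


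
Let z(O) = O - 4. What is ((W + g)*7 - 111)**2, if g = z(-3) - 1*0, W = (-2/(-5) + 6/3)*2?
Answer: 399424/25 ≈ 15977.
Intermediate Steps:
z(O) = -4 + O
W = 24/5 (W = (-2*(-1/5) + 6*(1/3))*2 = (2/5 + 2)*2 = (12/5)*2 = 24/5 ≈ 4.8000)
g = -7 (g = (-4 - 3) - 1*0 = -7 + 0 = -7)
((W + g)*7 - 111)**2 = ((24/5 - 7)*7 - 111)**2 = (-11/5*7 - 111)**2 = (-77/5 - 111)**2 = (-632/5)**2 = 399424/25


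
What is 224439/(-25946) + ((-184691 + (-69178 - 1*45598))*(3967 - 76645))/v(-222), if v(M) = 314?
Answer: 282352933010175/4073522 ≈ 6.9314e+7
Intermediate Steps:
224439/(-25946) + ((-184691 + (-69178 - 1*45598))*(3967 - 76645))/v(-222) = 224439/(-25946) + ((-184691 + (-69178 - 1*45598))*(3967 - 76645))/314 = 224439*(-1/25946) + ((-184691 + (-69178 - 45598))*(-72678))*(1/314) = -224439/25946 + ((-184691 - 114776)*(-72678))*(1/314) = -224439/25946 - 299467*(-72678)*(1/314) = -224439/25946 + 21764662626*(1/314) = -224439/25946 + 10882331313/157 = 282352933010175/4073522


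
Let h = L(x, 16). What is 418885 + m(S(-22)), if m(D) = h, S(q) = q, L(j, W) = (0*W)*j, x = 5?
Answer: 418885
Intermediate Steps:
L(j, W) = 0 (L(j, W) = 0*j = 0)
h = 0
m(D) = 0
418885 + m(S(-22)) = 418885 + 0 = 418885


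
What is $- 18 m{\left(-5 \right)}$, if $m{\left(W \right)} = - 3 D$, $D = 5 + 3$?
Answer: $432$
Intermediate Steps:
$D = 8$
$m{\left(W \right)} = -24$ ($m{\left(W \right)} = \left(-3\right) 8 = -24$)
$- 18 m{\left(-5 \right)} = \left(-18\right) \left(-24\right) = 432$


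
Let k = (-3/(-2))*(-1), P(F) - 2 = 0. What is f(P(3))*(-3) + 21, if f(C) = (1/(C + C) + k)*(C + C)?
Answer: 36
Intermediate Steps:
P(F) = 2 (P(F) = 2 + 0 = 2)
k = -3/2 (k = -½*(-3)*(-1) = (3/2)*(-1) = -3/2 ≈ -1.5000)
f(C) = 2*C*(-3/2 + 1/(2*C)) (f(C) = (1/(C + C) - 3/2)*(C + C) = (1/(2*C) - 3/2)*(2*C) = (-3/2 + 1/(2*C))*(2*C) = 2*C*(-3/2 + 1/(2*C)))
f(P(3))*(-3) + 21 = (1 - 3*2)*(-3) + 21 = (1 - 6)*(-3) + 21 = -5*(-3) + 21 = 15 + 21 = 36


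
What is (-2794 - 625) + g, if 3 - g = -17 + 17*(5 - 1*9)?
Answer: -3331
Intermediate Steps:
g = 88 (g = 3 - (-17 + 17*(5 - 1*9)) = 3 - (-17 + 17*(5 - 9)) = 3 - (-17 + 17*(-4)) = 3 - (-17 - 68) = 3 - 1*(-85) = 3 + 85 = 88)
(-2794 - 625) + g = (-2794 - 625) + 88 = -3419 + 88 = -3331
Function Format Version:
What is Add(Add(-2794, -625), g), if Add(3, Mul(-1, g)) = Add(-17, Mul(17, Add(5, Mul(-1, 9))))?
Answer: -3331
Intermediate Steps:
g = 88 (g = Add(3, Mul(-1, Add(-17, Mul(17, Add(5, Mul(-1, 9)))))) = Add(3, Mul(-1, Add(-17, Mul(17, Add(5, -9))))) = Add(3, Mul(-1, Add(-17, Mul(17, -4)))) = Add(3, Mul(-1, Add(-17, -68))) = Add(3, Mul(-1, -85)) = Add(3, 85) = 88)
Add(Add(-2794, -625), g) = Add(Add(-2794, -625), 88) = Add(-3419, 88) = -3331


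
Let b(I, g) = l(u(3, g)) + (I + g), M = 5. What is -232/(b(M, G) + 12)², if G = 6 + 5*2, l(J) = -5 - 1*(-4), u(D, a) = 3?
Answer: -29/128 ≈ -0.22656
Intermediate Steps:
l(J) = -1 (l(J) = -5 + 4 = -1)
G = 16 (G = 6 + 10 = 16)
b(I, g) = -1 + I + g (b(I, g) = -1 + (I + g) = -1 + I + g)
-232/(b(M, G) + 12)² = -232/((-1 + 5 + 16) + 12)² = -232/(20 + 12)² = -232/(32²) = -232/1024 = -232*1/1024 = -29/128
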